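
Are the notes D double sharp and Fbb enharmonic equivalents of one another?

No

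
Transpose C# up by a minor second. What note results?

D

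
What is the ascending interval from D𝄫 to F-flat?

major third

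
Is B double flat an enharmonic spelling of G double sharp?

Bbb = pitch class 9 and G## = pitch class 9 — the same pitch class, so they are enharmonic equivalents.

Yes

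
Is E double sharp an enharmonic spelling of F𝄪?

E## is pitch class 6; F## is pitch class 7.
The pitch classes differ (6 vs. 7), so they are not enharmonic equivalents.

No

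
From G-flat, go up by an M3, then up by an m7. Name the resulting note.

Ab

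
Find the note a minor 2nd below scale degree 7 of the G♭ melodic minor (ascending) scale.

Scale degree 7 of Gb melodic minor (ascending) is F.
A minor second (1 semitone) below F lands on the letter E, giving E.

E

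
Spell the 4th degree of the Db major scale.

Gb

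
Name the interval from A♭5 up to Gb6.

The letter names run A→G, a span of 6 letter steps, so the interval is some kind of seventh.
Ab to Gb is 10 semitones. A major seventh is 11, so 10 makes it minor.

minor seventh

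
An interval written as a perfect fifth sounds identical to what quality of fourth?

doubly augmented

A perfect fifth spans 7 semitones.
A fourth spanning 7 semitones is doubly augmented (the perfect fourth is 5).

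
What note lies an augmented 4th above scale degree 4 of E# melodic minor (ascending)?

Scale degree 4 of E# melodic minor (ascending) is A#.
An augmented fourth (6 semitones) above A# lands on the letter D, giving D##.

D##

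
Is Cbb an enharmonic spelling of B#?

Cbb is pitch class 10; B# is pitch class 0.
The pitch classes differ (10 vs. 0), so they are not enharmonic equivalents.

No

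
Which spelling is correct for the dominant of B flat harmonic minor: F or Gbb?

F

Each scale degree takes a distinct letter name. Degree 5 of a scale on B must use the letter F.
F and Gbb are enharmonically the same pitch, but only F uses the letter F, so it is the correct spelling here.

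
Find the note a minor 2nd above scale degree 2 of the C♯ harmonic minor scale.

Scale degree 2 of C# harmonic minor is D#.
A minor second (1 semitone) above D# lands on the letter E, giving E.

E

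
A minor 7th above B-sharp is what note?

B up a major seventh is A#, so the target letter is A.
From B#, a minor seventh is 10 semitones up: A#.

A#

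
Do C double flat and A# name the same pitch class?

Yes

Cbb = pitch class 10 and A# = pitch class 10 — the same pitch class, so they are enharmonic equivalents.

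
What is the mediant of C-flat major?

Degree 3 takes the letter 2 steps above C, which is E.
In major, degree 3 sits 4 semitones above the tonic. Cb + 4 semitones is pitch class 3, spelled on E as Eb.

Eb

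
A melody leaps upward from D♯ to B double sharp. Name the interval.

augmented sixth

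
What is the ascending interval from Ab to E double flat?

The letter names run A→E, a span of 4 letter steps, so the interval is some kind of fifth.
Ab to Ebb is 6 semitones. A perfect fifth is 7, so 6 makes it diminished.

diminished fifth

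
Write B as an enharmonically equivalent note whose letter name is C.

B is pitch class 11. The letter C alone is pitch class 0.
To reach pitch class 11 from C requires an offset of -1 semitone, i.e. flat: Cb.

Cb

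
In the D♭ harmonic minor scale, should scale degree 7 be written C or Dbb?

C

Each scale degree takes a distinct letter name. Degree 7 of a scale on D must use the letter C.
C and Dbb are enharmonically the same pitch, but only C uses the letter C, so it is the correct spelling here.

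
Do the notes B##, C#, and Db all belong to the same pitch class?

Yes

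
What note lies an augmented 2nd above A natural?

B#

A second above A lands on the letter B.
An augmented second spans 3 semitones, so A moves to pitch class 0. On the letter B that is B#.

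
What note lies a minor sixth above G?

Eb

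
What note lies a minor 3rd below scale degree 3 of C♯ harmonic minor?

C#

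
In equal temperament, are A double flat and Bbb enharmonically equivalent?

Abb is pitch class 7; Bbb is pitch class 9.
The pitch classes differ (7 vs. 9), so they are not enharmonic equivalents.

No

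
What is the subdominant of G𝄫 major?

Cbb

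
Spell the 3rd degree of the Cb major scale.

The Cb major scale runs Cb Db Eb Fb Gb Ab Bb.
Degree 3 is Eb.

Eb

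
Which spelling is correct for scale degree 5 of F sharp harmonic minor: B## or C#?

Each scale degree takes a distinct letter name. Degree 5 of a scale on F must use the letter C.
C# and B## are enharmonically the same pitch, but only C# uses the letter C, so it is the correct spelling here.

C#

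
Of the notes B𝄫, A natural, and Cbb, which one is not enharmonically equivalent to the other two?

In 12-tone equal temperament, enharmonic equivalents share a pitch class. Bbb is pitch class 9; A is pitch class 9; Cbb is pitch class 10.
Bbb and A share pitch class 9, while Cbb is pitch class 10.

Cbb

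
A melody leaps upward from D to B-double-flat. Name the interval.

The letter names run D→B, a span of 5 letter steps, so the interval is some kind of sixth.
D to Bbb is 7 semitones. A major sixth is 9, so 7 makes it diminished.

diminished sixth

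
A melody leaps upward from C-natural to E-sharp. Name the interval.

augmented third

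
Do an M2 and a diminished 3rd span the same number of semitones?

Yes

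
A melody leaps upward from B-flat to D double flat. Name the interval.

diminished third

Counting letters B–C–D gives a third.
Bb→Dbb = 2 semitones, 2 narrower than the major third (4), so diminished.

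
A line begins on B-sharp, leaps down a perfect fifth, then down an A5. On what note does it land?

A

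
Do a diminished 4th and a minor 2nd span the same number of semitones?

No

A diminished fourth spans 4 semitones; a minor second spans 1.
The spans differ, so they are not enharmonic equivalents.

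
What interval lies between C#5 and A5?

minor sixth

Counting letters C–D–E–F–G–A gives a sixth.
C#→A = 8 semitones, 1 narrower than the major sixth (9), so minor.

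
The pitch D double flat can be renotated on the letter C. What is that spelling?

C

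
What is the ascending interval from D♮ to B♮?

Counting letters D–E–F–G–A–B gives a sixth.
D→B = 9 semitones, exactly the major sixth.

major sixth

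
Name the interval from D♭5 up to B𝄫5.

minor sixth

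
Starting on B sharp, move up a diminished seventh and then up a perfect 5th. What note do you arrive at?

E

A diminished seventh up from B# is A (letter A, 9 semitones up).
A perfect fifth up from A is E (letter E, 7 semitones up).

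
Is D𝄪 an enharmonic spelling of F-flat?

Yes

D## is pitch class 4; Fb is pitch class 4.
All spellings map to pitch class 4, so they are enharmonically equivalent.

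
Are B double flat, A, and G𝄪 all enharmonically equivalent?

Yes

Bbb = pitch class 9 and A = pitch class 9 and G## = pitch class 9 — the same pitch class, so they are enharmonic equivalents.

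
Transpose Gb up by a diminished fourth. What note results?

Cbb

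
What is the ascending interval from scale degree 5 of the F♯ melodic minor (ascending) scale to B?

Scale degree 5 of F# melodic minor (ascending) is C#.
C# up to B: letters C→B make it a seventh; 10 semitones makes it minor.

minor seventh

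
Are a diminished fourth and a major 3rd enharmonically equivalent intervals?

A diminished fourth spans 4 semitones; a major third spans 4.
They are enharmonically equivalent.

Yes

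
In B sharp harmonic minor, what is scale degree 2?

C##

The B# harmonic minor scale runs B# C## D# E# F## G# A##.
Degree 2 is C##.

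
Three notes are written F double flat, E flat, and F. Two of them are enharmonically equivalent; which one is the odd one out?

In 12-tone equal temperament, enharmonic equivalents share a pitch class. Fbb is pitch class 3; Eb is pitch class 3; F is pitch class 5.
Fbb and Eb share pitch class 3, while F is pitch class 5.

F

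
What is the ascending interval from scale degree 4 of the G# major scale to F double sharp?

augmented fourth

Scale degree 4 of G# major is C#.
C# up to F##: letters C→F make it a fourth; 6 semitones makes it augmented.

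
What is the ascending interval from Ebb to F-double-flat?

Counting letters E–F gives a second.
Ebb→Fbb = 1 semitone, 1 narrower than the major second (2), so minor.

minor second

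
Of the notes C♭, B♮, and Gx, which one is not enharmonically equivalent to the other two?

In 12-tone equal temperament, enharmonic equivalents share a pitch class. Cb is pitch class 11; B is pitch class 11; G## is pitch class 9.
Cb and B share pitch class 11, while G## is pitch class 9.

G##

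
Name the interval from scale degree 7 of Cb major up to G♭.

minor sixth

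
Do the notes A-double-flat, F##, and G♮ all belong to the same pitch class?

Yes

Abb is pitch class 7; F## is pitch class 7; G is pitch class 7.
All spellings map to pitch class 7, so they are enharmonically equivalent.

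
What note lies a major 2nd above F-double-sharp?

F up a major second is G, so the target letter is G.
From F##, a major second is 2 semitones up: G##.

G##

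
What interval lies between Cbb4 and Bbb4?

major seventh

Counting letters C–D–E–F–G–A–B gives a seventh.
Cbb→Bbb = 11 semitones, exactly the major seventh.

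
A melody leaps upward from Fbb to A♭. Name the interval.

augmented third

Counting letters F–G–A gives a third.
Fbb→Ab = 5 semitones, 1 wider than the major third (4), so augmented.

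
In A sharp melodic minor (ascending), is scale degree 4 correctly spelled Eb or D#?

D#

Each scale degree takes a distinct letter name. Degree 4 of a scale on A must use the letter D.
D# and Eb are enharmonically the same pitch, but only D# uses the letter D, so it is the correct spelling here.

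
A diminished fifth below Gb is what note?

C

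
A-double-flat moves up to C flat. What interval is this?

Counting letters A–B–C gives a third.
Abb→Cb = 4 semitones, exactly the major third.

major third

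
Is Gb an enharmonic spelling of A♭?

No

Two spellings are enharmonically equivalent only if they share a pitch class.
Here Gb → 6, Ab → 8; 6 ≠ 8, so they are not.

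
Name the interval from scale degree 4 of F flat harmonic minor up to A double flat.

minor seventh

Scale degree 4 of Fb harmonic minor is Bbb.
Bbb up to Abb: letters B→A make it a seventh; 10 semitones makes it minor.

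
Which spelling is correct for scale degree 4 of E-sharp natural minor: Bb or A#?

Each scale degree takes a distinct letter name. Degree 4 of a scale on E must use the letter A.
A# and Bb are enharmonically the same pitch, but only A# uses the letter A, so it is the correct spelling here.

A#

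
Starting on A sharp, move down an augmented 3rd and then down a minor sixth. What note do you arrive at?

A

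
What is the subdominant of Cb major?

Fb

The Cb major scale runs Cb Db Eb Fb Gb Ab Bb.
Degree 4 is Fb.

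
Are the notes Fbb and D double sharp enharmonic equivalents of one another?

Two spellings are enharmonically equivalent only if they share a pitch class.
Here Fbb → 3, D## → 4; 3 ≠ 4, so they are not.

No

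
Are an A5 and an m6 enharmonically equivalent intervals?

An augmented fifth spans 8 semitones; a minor sixth spans 8.
They are enharmonically equivalent.

Yes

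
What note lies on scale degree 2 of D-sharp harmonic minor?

Degree 2 takes the letter 1 step above D, which is E.
In harmonic minor, degree 2 sits 2 semitones above the tonic. D# + 2 semitones is pitch class 5, spelled on E as E#.

E#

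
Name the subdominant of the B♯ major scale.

E#

The B# major scale runs B# C## D## E# F## G## A##.
Degree 4 is E#.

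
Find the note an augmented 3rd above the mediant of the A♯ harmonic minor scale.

E##

The mediant of A# harmonic minor is C#.
An augmented third (5 semitones) above C# lands on the letter E, giving E##.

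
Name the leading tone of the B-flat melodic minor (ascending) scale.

The Bb melodic minor (ascending) scale runs Bb C Db Eb F G A.
Degree 7 is A.

A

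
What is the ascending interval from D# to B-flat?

diminished sixth

The letter names run D→B, a span of 5 letter steps, so the interval is some kind of sixth.
D# to Bb is 7 semitones. A major sixth is 9, so 7 makes it diminished.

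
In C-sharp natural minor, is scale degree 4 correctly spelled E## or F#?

Each scale degree takes a distinct letter name. Degree 4 of a scale on C must use the letter F.
F# and E## are enharmonically the same pitch, but only F# uses the letter F, so it is the correct spelling here.

F#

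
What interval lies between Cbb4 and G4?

doubly augmented fifth

Counting letters C–D–E–F–G gives a fifth.
Cbb→G = 9 semitones, 2 wider than the perfect fifth (7), so doubly augmented.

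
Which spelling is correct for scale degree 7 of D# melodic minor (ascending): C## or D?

C##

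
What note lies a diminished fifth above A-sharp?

E

A up a perfect fifth is E, so the target letter is E.
From A#, a diminished fifth is 6 semitones up: E.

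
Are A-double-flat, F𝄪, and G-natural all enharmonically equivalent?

Abb = pitch class 7 and F## = pitch class 7 and G = pitch class 7 — the same pitch class, so they are enharmonic equivalents.

Yes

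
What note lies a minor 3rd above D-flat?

D up a major third is F#, so the target letter is F.
From Db, a minor third is 3 semitones up: Fb.

Fb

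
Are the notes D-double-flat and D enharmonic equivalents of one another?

Dbb is pitch class 0; D is pitch class 2.
The pitch classes differ (0 vs. 2), so they are not enharmonic equivalents.

No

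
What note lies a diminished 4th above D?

Gb

D up a perfect fourth is G, so the target letter is G.
From D, a diminished fourth is 4 semitones up: Gb.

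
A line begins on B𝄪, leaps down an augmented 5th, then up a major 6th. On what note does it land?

An augmented fifth down from B## is E# (letter E, 8 semitones down).
A major sixth up from E# is C## (letter C, 9 semitones up).

C##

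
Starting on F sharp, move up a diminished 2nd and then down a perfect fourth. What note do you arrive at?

Db

A diminished second up from F# is Gb (letter G, 0 semitones up).
A perfect fourth down from Gb is Db (letter D, 5 semitones down).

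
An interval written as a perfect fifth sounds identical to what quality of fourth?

A perfect fifth spans 7 semitones.
A fourth spanning 7 semitones is doubly augmented (the perfect fourth is 5).

doubly augmented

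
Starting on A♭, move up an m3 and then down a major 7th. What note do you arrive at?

A minor third up from Ab is Cb (letter C, 3 semitones up).
A major seventh down from Cb is Dbb (letter D, 11 semitones down).

Dbb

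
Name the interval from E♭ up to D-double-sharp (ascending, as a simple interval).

The letter names run E→D, a span of 6 letter steps, so the interval is some kind of seventh.
Eb to D## is 13 semitones. A major seventh is 11, so 13 makes it doubly augmented.

doubly augmented seventh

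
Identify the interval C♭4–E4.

Counting letters C–D–E gives a third.
Cb→E = 5 semitones, 1 wider than the major third (4), so augmented.

augmented third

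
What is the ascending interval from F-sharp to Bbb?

Counting letters F–G–A–B gives a fourth.
F#→Bbb = 3 semitones, 2 narrower than the perfect fourth (5), so doubly diminished.

doubly diminished fourth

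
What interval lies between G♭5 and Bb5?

major third

The letter names run G→B, a span of 2 letter steps, so the interval is some kind of third.
Gb to Bb is 4 semitones. A major third is 4, so 4 makes it major.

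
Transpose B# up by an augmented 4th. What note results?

E##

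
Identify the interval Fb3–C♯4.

doubly augmented fifth

Counting letters F–G–A–B–C gives a fifth.
Fb→C# = 9 semitones, 2 wider than the perfect fifth (7), so doubly augmented.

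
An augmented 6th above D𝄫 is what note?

Bb

D up a major sixth is B, so the target letter is B.
From Dbb, an augmented sixth is 10 semitones up: Bb.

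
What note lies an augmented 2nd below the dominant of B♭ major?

The dominant of Bb major is F.
An augmented second (3 semitones) below F lands on the letter E, giving Ebb.

Ebb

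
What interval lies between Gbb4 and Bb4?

Counting letters G–A–B gives a third.
Gbb→Bb = 5 semitones, 1 wider than the major third (4), so augmented.

augmented third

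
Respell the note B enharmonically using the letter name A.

A##

Plain A sits 2 semitones below B, so on the letter A the same pitch needs a double sharp: A##.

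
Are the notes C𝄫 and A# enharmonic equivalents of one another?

Cbb is pitch class 10; A# is pitch class 10.
All spellings map to pitch class 10, so they are enharmonically equivalent.

Yes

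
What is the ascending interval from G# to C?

diminished fourth

The letter names run G→C, a span of 3 letter steps, so the interval is some kind of fourth.
G# to C is 4 semitones. A perfect fourth is 5, so 4 makes it diminished.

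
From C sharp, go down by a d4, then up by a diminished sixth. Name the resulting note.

E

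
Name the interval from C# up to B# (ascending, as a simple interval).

major seventh

Counting letters C–D–E–F–G–A–B gives a seventh.
C#→B# = 11 semitones, exactly the major seventh.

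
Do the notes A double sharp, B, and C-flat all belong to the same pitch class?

Yes

A## is pitch class 11; B is pitch class 11; Cb is pitch class 11.
All spellings map to pitch class 11, so they are enharmonically equivalent.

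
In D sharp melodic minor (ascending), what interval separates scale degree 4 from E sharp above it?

Scale degree 4 of D# melodic minor (ascending) is G#.
G# up to E#: letters G→E make it a sixth; 9 semitones makes it major.

major sixth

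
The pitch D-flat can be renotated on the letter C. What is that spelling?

Plain C sits 1 semitone below Db, so on the letter C the same pitch needs a sharp: C#.

C#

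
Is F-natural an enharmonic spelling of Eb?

Two spellings are enharmonically equivalent only if they share a pitch class.
Here F → 5, Eb → 3; 3 ≠ 5, so they are not.

No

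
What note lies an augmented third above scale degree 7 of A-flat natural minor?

B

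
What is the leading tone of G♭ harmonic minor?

F

The Gb harmonic minor scale runs Gb Ab Bbb Cb Db Ebb F.
Degree 7 is F.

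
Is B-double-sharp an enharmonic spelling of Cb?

No

B## is pitch class 1; Cb is pitch class 11.
The pitch classes differ (1 vs. 11), so they are not enharmonic equivalents.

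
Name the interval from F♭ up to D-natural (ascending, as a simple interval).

Counting letters F–G–A–B–C–D gives a sixth.
Fb→D = 10 semitones, 1 wider than the major sixth (9), so augmented.

augmented sixth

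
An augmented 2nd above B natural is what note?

A second above B lands on the letter C.
An augmented second spans 3 semitones, so B moves to pitch class 2. On the letter C that is C##.

C##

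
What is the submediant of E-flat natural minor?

Degree 6 takes the letter 5 steps above E, which is C.
In natural minor, degree 6 sits 8 semitones above the tonic. Eb + 8 semitones is pitch class 11, spelled on C as Cb.

Cb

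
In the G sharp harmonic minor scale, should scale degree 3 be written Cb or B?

Each scale degree takes a distinct letter name. Degree 3 of a scale on G must use the letter B.
B and Cb are enharmonically the same pitch, but only B uses the letter B, so it is the correct spelling here.

B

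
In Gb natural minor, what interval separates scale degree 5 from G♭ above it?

perfect fourth

Scale degree 5 of Gb natural minor is Db.
Db up to Gb: letters D→G make it a fourth; 5 semitones makes it perfect.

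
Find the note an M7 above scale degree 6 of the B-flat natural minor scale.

Scale degree 6 of Bb natural minor is Gb.
A major seventh (11 semitones) above Gb lands on the letter F, giving F.

F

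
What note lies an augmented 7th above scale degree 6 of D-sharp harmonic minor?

A##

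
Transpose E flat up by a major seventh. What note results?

E up a major seventh is D#, so the target letter is D.
From Eb, a major seventh is 11 semitones up: D.

D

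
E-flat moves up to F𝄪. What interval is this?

doubly augmented second

The letter names run E→F, a span of 1 letter step, so the interval is some kind of second.
Eb to F## is 4 semitones. A major second is 2, so 4 makes it doubly augmented.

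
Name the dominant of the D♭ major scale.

Ab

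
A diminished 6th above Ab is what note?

Fbb

A sixth above A lands on the letter F.
A diminished sixth spans 7 semitones, so Ab moves to pitch class 3. On the letter F that is Fbb.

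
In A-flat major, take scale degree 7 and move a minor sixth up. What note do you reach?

Scale degree 7 of Ab major is G.
A minor sixth (8 semitones) above G lands on the letter E, giving Eb.

Eb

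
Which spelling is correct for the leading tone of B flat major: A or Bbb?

A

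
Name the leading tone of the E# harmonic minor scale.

D##

Degree 7 takes the letter 6 steps above E, which is D.
In harmonic minor, degree 7 sits 11 semitones above the tonic. E# + 11 semitones is pitch class 4, spelled on D as D##.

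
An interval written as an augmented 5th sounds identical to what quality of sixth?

minor

An augmented fifth spans 8 semitones.
A sixth spanning 8 semitones is minor (the major sixth is 9).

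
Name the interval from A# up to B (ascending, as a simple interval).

Counting letters A–B gives a second.
A#→B = 1 semitone, 1 narrower than the major second (2), so minor.

minor second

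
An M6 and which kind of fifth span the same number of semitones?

doubly augmented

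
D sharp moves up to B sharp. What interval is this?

The letter names run D→B, a span of 5 letter steps, so the interval is some kind of sixth.
D# to B# is 9 semitones. A major sixth is 9, so 9 makes it major.

major sixth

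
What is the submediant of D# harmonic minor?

The D# harmonic minor scale runs D# E# F# G# A# B C##.
Degree 6 is B.

B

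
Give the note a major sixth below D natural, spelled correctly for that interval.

F

D down a major sixth is F, so the target letter is F.
From D, a major sixth is 9 semitones down: F.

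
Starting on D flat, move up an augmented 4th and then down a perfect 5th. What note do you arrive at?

C

An augmented fourth up from Db is G (letter G, 6 semitones up).
A perfect fifth down from G is C (letter C, 7 semitones down).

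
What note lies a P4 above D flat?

A fourth above D lands on the letter G.
A perfect fourth spans 5 semitones, so Db moves to pitch class 6. On the letter G that is Gb.

Gb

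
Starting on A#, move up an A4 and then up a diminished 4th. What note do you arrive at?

An augmented fourth up from A# is D## (letter D, 6 semitones up).
A diminished fourth up from D## is G# (letter G, 4 semitones up).

G#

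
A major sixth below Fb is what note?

Abb

A sixth below F lands on the letter A.
A major sixth spans 9 semitones, so Fb moves to pitch class 7. On the letter A that is Abb.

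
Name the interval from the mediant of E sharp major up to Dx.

perfect fifth

The mediant of E# major is G##.
G## up to D##: letters G→D make it a fifth; 7 semitones makes it perfect.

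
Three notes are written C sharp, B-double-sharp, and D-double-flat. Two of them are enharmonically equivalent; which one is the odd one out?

In 12-tone equal temperament, enharmonic equivalents share a pitch class. C# is pitch class 1; B## is pitch class 1; Dbb is pitch class 0.
C# and B## share pitch class 1, while Dbb is pitch class 0.

Dbb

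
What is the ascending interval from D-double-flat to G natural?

doubly augmented fourth

Counting letters D–E–F–G gives a fourth.
Dbb→G = 7 semitones, 2 wider than the perfect fourth (5), so doubly augmented.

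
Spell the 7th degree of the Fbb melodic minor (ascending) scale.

Degree 7 takes the letter 6 steps above F, which is E.
In melodic minor (ascending), degree 7 sits 11 semitones above the tonic. Fbb + 11 semitones is pitch class 2, spelled on E as Ebb.

Ebb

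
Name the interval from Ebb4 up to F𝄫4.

minor second

Counting letters E–F gives a second.
Ebb→Fbb = 1 semitone, 1 narrower than the major second (2), so minor.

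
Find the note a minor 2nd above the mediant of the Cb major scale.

Fb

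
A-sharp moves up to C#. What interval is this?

Counting letters A–B–C gives a third.
A#→C# = 3 semitones, 1 narrower than the major third (4), so minor.

minor third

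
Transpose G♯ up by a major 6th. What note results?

G up a major sixth is E, so the target letter is E.
From G#, a major sixth is 9 semitones up: E#.

E#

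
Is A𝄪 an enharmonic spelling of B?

Yes

A## = pitch class 11 and B = pitch class 11 — the same pitch class, so they are enharmonic equivalents.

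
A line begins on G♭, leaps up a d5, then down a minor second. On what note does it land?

A diminished fifth up from Gb is Dbb (letter D, 6 semitones up).
A minor second down from Dbb is Cb (letter C, 1 semitone down).

Cb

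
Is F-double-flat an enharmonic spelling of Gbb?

Two spellings are enharmonically equivalent only if they share a pitch class.
Here Fbb → 3, Gbb → 5; 3 ≠ 5, so they are not.

No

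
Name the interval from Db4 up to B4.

Counting letters D–E–F–G–A–B gives a sixth.
Db→B = 10 semitones, 1 wider than the major sixth (9), so augmented.

augmented sixth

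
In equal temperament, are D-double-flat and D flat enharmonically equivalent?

No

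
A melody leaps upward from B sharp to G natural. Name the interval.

The letter names run B→G, a span of 5 letter steps, so the interval is some kind of sixth.
B# to G is 7 semitones. A major sixth is 9, so 7 makes it diminished.

diminished sixth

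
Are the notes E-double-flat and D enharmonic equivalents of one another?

Yes

Ebb = pitch class 2 and D = pitch class 2 — the same pitch class, so they are enharmonic equivalents.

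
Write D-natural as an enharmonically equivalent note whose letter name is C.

Plain C sits 2 semitones below D, so on the letter C the same pitch needs a double sharp: C##.

C##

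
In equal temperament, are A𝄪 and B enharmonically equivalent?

Yes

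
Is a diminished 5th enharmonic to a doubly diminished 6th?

A diminished fifth spans 6 semitones; a doubly diminished sixth spans 6.
They are enharmonically equivalent.

Yes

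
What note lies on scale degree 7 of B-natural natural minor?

A

Degree 7 takes the letter 6 steps above B, which is A.
In natural minor, degree 7 sits 10 semitones above the tonic. B + 10 semitones is pitch class 9, spelled on A as A.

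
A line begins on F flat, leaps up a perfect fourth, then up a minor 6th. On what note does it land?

Gbb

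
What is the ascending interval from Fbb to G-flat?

Counting letters F–G gives a second.
Fbb→Gb = 3 semitones, 1 wider than the major second (2), so augmented.

augmented second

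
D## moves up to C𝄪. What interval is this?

minor seventh

The letter names run D→C, a span of 6 letter steps, so the interval is some kind of seventh.
D## to C## is 10 semitones. A major seventh is 11, so 10 makes it minor.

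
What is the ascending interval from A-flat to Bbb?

minor second

Counting letters A–B gives a second.
Ab→Bbb = 1 semitone, 1 narrower than the major second (2), so minor.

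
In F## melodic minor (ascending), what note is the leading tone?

E##

The F## melodic minor (ascending) scale runs F## G## A# B# C## D## E##.
Degree 7 is E##.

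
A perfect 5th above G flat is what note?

G up a perfect fifth is D, so the target letter is D.
From Gb, a perfect fifth is 7 semitones up: Db.

Db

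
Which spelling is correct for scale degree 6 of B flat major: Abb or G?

G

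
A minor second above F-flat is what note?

A second above F lands on the letter G.
A minor second spans 1 semitone, so Fb moves to pitch class 5. On the letter G that is Gbb.

Gbb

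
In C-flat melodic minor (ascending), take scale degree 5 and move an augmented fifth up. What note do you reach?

D

Scale degree 5 of Cb melodic minor (ascending) is Gb.
An augmented fifth (8 semitones) above Gb lands on the letter D, giving D.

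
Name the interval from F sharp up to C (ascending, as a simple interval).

Counting letters F–G–A–B–C gives a fifth.
F#→C = 6 semitones, 1 narrower than the perfect fifth (7), so diminished.

diminished fifth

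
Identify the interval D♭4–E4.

augmented second

The letter names run D→E, a span of 1 letter step, so the interval is some kind of second.
Db to E is 3 semitones. A major second is 2, so 3 makes it augmented.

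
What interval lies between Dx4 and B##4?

major sixth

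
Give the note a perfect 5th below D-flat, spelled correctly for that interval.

A fifth below D lands on the letter G.
A perfect fifth spans 7 semitones, so Db moves to pitch class 6. On the letter G that is Gb.

Gb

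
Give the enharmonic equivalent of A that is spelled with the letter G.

A is pitch class 9. The letter G alone is pitch class 7.
To reach pitch class 9 from G requires an offset of +2 semitones, i.e. double sharp: G##.

G##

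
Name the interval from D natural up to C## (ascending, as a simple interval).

Counting letters D–E–F–G–A–B–C gives a seventh.
D→C## = 12 semitones, 1 wider than the major seventh (11), so augmented.

augmented seventh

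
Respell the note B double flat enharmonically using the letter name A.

A

Bbb is pitch class 9. The letter A alone is pitch class 9.
Pitch class 9 on A needs no accidental: A.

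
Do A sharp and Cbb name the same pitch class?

A# = pitch class 10 and Cbb = pitch class 10 — the same pitch class, so they are enharmonic equivalents.

Yes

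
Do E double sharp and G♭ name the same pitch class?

Yes

E## is pitch class 6; Gb is pitch class 6.
All spellings map to pitch class 6, so they are enharmonically equivalent.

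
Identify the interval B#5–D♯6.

minor third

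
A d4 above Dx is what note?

D up a perfect fourth is G, so the target letter is G.
From D##, a diminished fourth is 4 semitones up: G#.

G#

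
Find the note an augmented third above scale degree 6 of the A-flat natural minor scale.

A

Scale degree 6 of Ab natural minor is Fb.
An augmented third (5 semitones) above Fb lands on the letter A, giving A.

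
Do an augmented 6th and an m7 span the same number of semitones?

Yes

An augmented sixth spans 10 semitones; a minor seventh spans 10.
They are enharmonically equivalent.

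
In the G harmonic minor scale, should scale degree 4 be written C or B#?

C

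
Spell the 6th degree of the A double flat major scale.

Fb

Degree 6 takes the letter 5 steps above A, which is F.
In major, degree 6 sits 9 semitones above the tonic. Abb + 9 semitones is pitch class 4, spelled on F as Fb.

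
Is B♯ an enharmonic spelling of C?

B# is pitch class 0; C is pitch class 0.
All spellings map to pitch class 0, so they are enharmonically equivalent.

Yes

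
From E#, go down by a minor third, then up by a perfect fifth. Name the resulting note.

G##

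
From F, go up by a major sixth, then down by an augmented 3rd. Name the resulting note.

A major sixth up from F is D (letter D, 9 semitones up).
An augmented third down from D is Bbb (letter B, 5 semitones down).

Bbb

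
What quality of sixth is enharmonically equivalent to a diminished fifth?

doubly diminished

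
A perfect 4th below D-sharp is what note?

A fourth below D lands on the letter A.
A perfect fourth spans 5 semitones, so D# moves to pitch class 10. On the letter A that is A#.

A#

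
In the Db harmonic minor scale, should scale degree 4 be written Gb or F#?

Gb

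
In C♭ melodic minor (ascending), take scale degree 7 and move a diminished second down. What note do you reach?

Scale degree 7 of Cb melodic minor (ascending) is Bb.
A diminished second (0 semitones) below Bb lands on the letter A, giving A#.

A#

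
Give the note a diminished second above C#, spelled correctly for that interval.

Db

A second above C lands on the letter D.
A diminished second spans 0 semitones, so C# moves to pitch class 1. On the letter D that is Db.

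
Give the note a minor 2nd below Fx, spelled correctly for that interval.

E##

F down a major second is Eb, so the target letter is E.
From F##, a minor second is 1 semitone down: E##.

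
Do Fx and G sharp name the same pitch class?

F## is pitch class 7; G# is pitch class 8.
The pitch classes differ (7 vs. 8), so they are not enharmonic equivalents.

No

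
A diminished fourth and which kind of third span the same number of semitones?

major

A diminished fourth spans 4 semitones.
A third spanning 4 semitones is major (the major third is 4).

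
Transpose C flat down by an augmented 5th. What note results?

C down a perfect fifth is F, so the target letter is F.
From Cb, an augmented fifth is 8 semitones down: Fbb.

Fbb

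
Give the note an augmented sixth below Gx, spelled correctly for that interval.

B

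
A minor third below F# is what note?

D#

F down a major third is Db, so the target letter is D.
From F#, a minor third is 3 semitones down: D#.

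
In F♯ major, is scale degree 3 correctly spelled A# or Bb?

Each scale degree takes a distinct letter name. Degree 3 of a scale on F must use the letter A.
A# and Bb are enharmonically the same pitch, but only A# uses the letter A, so it is the correct spelling here.

A#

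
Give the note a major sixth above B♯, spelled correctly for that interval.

G##

B up a major sixth is G#, so the target letter is G.
From B#, a major sixth is 9 semitones up: G##.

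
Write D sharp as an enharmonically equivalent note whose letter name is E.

Eb

Plain E sits 1 semitone above D#, so on the letter E the same pitch needs a flat: Eb.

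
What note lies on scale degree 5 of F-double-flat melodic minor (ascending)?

Cbb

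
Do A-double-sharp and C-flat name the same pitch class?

Yes

A## = pitch class 11 and Cb = pitch class 11 — the same pitch class, so they are enharmonic equivalents.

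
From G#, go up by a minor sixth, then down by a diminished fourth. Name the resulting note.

B#

A minor sixth up from G# is E (letter E, 8 semitones up).
A diminished fourth down from E is B# (letter B, 4 semitones down).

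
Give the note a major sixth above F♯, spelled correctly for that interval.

D#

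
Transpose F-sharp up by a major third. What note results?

A#

A third above F lands on the letter A.
A major third spans 4 semitones, so F# moves to pitch class 10. On the letter A that is A#.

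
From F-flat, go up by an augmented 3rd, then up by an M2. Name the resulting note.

B

An augmented third up from Fb is A (letter A, 5 semitones up).
A major second up from A is B (letter B, 2 semitones up).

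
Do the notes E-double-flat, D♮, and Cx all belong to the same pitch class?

Yes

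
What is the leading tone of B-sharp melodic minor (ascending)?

A##

Degree 7 takes the letter 6 steps above B, which is A.
In melodic minor (ascending), degree 7 sits 11 semitones above the tonic. B# + 11 semitones is pitch class 11, spelled on A as A##.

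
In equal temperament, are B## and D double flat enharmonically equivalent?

No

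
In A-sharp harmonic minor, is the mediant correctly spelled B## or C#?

C#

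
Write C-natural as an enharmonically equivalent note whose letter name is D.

C is pitch class 0. The letter D alone is pitch class 2.
To reach pitch class 0 from D requires an offset of -2 semitones, i.e. double flat: Dbb.

Dbb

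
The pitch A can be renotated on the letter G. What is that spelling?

A is pitch class 9. The letter G alone is pitch class 7.
To reach pitch class 9 from G requires an offset of +2 semitones, i.e. double sharp: G##.

G##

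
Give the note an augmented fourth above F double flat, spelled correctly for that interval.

Bbb

F up a perfect fourth is Bb, so the target letter is B.
From Fbb, an augmented fourth is 6 semitones up: Bbb.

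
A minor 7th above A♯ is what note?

G#

A seventh above A lands on the letter G.
A minor seventh spans 10 semitones, so A# moves to pitch class 8. On the letter G that is G#.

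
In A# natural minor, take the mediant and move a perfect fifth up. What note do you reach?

G#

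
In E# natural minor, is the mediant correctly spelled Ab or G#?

G#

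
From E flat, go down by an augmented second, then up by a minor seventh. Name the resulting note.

An augmented second down from Eb is Dbb (letter D, 3 semitones down).
A minor seventh up from Dbb is Cbb (letter C, 10 semitones up).

Cbb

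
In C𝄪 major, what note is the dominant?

G##

Degree 5 takes the letter 4 steps above C, which is G.
In major, degree 5 sits 7 semitones above the tonic. C## + 7 semitones is pitch class 9, spelled on G as G##.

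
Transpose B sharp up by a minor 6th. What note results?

G#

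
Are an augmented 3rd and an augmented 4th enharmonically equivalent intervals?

An augmented third spans 5 semitones; an augmented fourth spans 6.
The spans differ, so they are not enharmonic equivalents.

No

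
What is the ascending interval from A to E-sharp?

The letter names run A→E, a span of 4 letter steps, so the interval is some kind of fifth.
A to E# is 8 semitones. A perfect fifth is 7, so 8 makes it augmented.

augmented fifth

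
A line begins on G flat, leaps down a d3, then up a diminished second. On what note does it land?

Fb

A diminished third down from Gb is E (letter E, 2 semitones down).
A diminished second up from E is Fb (letter F, 0 semitones up).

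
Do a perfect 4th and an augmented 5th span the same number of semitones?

No

A perfect fourth spans 5 semitones; an augmented fifth spans 8.
The spans differ, so they are not enharmonic equivalents.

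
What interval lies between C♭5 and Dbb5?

minor second

The letter names run C→D, a span of 1 letter step, so the interval is some kind of second.
Cb to Dbb is 1 semitone. A major second is 2, so 1 makes it minor.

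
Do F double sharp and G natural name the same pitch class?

F## is pitch class 7; G is pitch class 7.
All spellings map to pitch class 7, so they are enharmonically equivalent.

Yes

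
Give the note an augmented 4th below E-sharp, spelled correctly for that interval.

A fourth below E lands on the letter B.
An augmented fourth spans 6 semitones, so E# moves to pitch class 11. On the letter B that is B.

B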